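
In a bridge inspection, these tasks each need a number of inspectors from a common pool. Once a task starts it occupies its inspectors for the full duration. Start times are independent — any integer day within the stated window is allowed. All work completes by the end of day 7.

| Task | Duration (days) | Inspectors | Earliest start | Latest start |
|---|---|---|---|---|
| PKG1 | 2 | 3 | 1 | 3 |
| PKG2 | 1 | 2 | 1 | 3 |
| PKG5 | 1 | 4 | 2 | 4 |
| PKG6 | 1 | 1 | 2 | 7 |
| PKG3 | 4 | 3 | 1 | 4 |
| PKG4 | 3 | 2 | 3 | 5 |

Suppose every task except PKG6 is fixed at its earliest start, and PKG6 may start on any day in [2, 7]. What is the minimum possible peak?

PKG6@2: d1:8  d2:11  d3:5  d4:5  d5:2  d6:0  d7:0 → peak 11
PKG6@3: d1:8  d2:10  d3:6  d4:5  d5:2  d6:0  d7:0 → peak 10
PKG6@4: d1:8  d2:10  d3:5  d4:6  d5:2  d6:0  d7:0 → peak 10
PKG6@5: d1:8  d2:10  d3:5  d4:5  d5:3  d6:0  d7:0 → peak 10
PKG6@6: d1:8  d2:10  d3:5  d4:5  d5:2  d6:1  d7:0 → peak 10
PKG6@7: d1:8  d2:10  d3:5  d4:5  d5:2  d6:0  d7:1 → peak 10
Best is PKG6@3, peak 10.

10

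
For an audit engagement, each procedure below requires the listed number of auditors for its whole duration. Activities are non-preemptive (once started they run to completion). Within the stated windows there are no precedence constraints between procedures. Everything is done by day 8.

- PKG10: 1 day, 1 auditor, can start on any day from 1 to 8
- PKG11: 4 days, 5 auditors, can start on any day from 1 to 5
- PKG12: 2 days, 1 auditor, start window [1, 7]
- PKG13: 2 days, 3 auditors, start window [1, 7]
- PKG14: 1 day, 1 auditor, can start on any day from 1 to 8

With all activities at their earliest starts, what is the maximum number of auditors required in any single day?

11

Early-start schedule: PKG10@1, PKG11@1, PKG12@1, PKG13@1, PKG14@1.
Load per day: day 1: 11, day 2: 9, day 3: 5, day 4: 5, day 5: 0, day 6: 0, day 7: 0, day 8: 0.
Peak is 11.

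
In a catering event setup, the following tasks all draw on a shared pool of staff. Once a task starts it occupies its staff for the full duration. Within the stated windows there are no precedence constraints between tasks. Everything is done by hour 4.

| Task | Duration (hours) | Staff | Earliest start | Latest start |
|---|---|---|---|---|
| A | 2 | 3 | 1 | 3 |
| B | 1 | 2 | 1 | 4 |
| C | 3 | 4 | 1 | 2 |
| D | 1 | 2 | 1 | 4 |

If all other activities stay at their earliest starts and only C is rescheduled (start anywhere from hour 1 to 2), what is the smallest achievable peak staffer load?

7

C@1: h1:11  h2:7  h3:4  h4:0 → peak 11
C@2: h1:7  h2:7  h3:4  h4:4 → peak 7
Best is C@2, peak 7.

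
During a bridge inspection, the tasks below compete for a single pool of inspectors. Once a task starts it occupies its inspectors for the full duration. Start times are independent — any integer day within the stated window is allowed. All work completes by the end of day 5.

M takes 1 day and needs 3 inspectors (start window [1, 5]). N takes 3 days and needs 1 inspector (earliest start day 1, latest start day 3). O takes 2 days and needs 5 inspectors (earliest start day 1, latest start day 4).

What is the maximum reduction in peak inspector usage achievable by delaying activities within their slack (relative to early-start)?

Early-start peak: d1:9  d2:6  d3:1  d4:0  d5:0 ⇒ 9.
Leveled (M@1, N@1, O@4): d1:4  d2:1  d3:1  d4:5  d5:5 ⇒ 5.
Reduction 9 − 5 = 4.

4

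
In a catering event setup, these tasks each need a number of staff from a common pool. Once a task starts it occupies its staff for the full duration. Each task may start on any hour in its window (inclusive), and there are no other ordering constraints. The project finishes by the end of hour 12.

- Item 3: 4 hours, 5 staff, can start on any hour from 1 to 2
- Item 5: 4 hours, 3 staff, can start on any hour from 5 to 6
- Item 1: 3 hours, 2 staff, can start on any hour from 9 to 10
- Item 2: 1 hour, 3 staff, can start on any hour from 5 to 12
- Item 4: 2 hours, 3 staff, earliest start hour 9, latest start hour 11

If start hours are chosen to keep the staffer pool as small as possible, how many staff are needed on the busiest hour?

5

Early-start (Item 3@1, Item 5@5, Item 1@9, Item 2@5, Item 4@9) gives peak 6: h1:5  h2:5  h3:5  h4:5  h5:6  h6:3  h7:3  h8:3  h9:5  h10:5  h11:2  h12:0.
Shift Item 2→9, Item 4→10.
Schedule Item 3@1, Item 5@5, Item 1@9, Item 2@9, Item 4@10: h1:5  h2:5  h3:5  h4:5  h5:3  h6:3  h7:3  h8:3  h9:5  h10:5  h11:5  h12:0 — peak 5.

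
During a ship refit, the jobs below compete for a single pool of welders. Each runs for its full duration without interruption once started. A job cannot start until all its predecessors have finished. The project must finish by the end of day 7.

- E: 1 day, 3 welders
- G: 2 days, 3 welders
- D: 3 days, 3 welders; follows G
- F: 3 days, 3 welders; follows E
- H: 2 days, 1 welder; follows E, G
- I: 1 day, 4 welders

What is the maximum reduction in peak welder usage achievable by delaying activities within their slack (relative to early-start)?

4

Early-start peak: d1:10  d2:6  d3:7  d4:7  d5:3  d6:0  d7:0 ⇒ 10.
Leveled (E@1, G@1, D@3, F@2, H@5, I@6): d1:6  d2:6  d3:6  d4:6  d5:4  d6:5  d7:0 ⇒ 6.
Reduction 10 − 6 = 4.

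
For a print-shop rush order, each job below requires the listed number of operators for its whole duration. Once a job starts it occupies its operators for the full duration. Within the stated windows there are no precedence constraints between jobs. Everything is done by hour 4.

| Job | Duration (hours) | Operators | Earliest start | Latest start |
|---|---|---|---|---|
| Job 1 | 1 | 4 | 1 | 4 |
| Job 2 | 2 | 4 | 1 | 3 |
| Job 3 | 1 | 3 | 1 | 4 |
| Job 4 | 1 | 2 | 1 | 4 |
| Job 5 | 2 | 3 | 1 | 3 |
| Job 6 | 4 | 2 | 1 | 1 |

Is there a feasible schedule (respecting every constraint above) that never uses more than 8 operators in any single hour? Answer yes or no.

no

The minimum achievable peak is 9; 8 < 9, so no feasible schedule stays within the cap.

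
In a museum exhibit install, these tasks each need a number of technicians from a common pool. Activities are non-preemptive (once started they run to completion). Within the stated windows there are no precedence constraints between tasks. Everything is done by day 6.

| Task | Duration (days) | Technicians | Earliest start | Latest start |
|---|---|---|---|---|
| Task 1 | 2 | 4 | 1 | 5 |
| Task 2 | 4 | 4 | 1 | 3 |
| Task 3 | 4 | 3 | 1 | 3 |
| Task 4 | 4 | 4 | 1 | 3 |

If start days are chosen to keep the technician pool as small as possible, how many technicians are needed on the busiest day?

Early-start (Task 1@1, Task 2@1, Task 3@1, Task 4@1) gives peak 15: d1:15  d2:15  d3:11  d4:11  d5:0  d6:0.
Shift Task 4→3.
Schedule Task 1@1, Task 2@1, Task 3@1, Task 4@3: d1:11  d2:11  d3:11  d4:11  d5:4  d6:4 — peak 11.

11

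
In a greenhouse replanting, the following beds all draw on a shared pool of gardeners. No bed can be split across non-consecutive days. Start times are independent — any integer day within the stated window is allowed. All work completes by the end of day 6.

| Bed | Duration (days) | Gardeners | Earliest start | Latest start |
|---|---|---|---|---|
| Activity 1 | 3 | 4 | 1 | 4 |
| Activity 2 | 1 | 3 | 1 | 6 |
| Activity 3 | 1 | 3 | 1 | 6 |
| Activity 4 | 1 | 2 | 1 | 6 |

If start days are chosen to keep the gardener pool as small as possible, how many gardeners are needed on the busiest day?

Early-start (Activity 1@1, Activity 2@1, Activity 3@1, Activity 4@1) gives peak 12: d1:12  d2:4  d3:4  d4:0  d5:0  d6:0.
Shift Activity 2→4, Activity 3→5, Activity 4→6.
Schedule Activity 1@1, Activity 2@4, Activity 3@5, Activity 4@6: d1:4  d2:4  d3:4  d4:3  d5:3  d6:2 — peak 4.
Total gardener-days = 20 over 6 days ⇒ peak ≥ ⌈20/6⌉ = 4, so 4 is optimal.

4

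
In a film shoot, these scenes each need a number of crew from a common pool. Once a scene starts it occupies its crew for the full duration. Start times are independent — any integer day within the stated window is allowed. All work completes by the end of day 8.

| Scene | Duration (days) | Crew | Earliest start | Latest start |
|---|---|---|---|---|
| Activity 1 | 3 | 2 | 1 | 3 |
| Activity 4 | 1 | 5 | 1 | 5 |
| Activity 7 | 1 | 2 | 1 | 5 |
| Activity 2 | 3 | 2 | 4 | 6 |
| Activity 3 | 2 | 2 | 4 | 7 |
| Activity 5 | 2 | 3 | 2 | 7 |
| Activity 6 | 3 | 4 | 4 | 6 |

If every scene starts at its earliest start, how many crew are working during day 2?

5

At early start, day 2 has: Activity 1, Activity 5.
Demand: 2 + 3 = 5.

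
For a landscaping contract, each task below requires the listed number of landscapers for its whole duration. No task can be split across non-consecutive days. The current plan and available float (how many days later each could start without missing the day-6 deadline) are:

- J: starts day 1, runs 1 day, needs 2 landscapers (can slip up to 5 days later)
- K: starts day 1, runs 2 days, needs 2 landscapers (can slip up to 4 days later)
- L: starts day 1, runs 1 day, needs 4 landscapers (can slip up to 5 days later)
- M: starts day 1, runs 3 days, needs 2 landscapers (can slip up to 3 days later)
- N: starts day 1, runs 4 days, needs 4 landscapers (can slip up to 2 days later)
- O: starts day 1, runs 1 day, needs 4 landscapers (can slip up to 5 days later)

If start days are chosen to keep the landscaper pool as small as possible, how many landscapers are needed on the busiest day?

6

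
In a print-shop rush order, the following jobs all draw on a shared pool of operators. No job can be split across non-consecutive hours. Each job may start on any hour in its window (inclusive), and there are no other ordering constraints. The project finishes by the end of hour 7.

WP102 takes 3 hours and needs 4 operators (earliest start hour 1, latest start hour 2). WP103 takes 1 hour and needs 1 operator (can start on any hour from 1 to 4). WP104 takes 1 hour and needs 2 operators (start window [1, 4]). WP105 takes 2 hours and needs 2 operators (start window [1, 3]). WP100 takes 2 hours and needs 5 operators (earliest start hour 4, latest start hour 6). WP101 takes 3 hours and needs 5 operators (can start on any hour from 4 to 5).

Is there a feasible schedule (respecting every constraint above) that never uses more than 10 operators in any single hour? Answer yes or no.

yes

Schedule WP102@1, WP103@1, WP104@1, WP105@1, WP100@4, WP101@4: h1:9  h2:6  h3:4  h4:10  h5:10  h6:5  h7:0 — peak 10 ≤ 10.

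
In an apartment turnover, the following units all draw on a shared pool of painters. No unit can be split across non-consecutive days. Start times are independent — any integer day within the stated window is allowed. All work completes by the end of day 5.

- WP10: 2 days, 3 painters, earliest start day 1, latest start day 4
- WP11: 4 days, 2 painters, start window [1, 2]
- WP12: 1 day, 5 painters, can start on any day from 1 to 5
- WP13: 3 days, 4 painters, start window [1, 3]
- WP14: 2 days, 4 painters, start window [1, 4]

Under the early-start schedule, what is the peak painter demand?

Early-start schedule: WP10@1, WP11@1, WP12@1, WP13@1, WP14@1.
Load per day: day 1: 18, day 2: 13, day 3: 6, day 4: 2, day 5: 0.
Peak is 18.

18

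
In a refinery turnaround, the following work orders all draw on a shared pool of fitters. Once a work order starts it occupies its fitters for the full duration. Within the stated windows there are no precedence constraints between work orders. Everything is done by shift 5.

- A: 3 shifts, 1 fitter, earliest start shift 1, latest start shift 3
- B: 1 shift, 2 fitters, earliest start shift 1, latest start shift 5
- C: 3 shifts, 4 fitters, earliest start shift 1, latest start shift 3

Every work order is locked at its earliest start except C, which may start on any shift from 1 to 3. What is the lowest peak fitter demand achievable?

5

C@1: s1:7  s2:5  s3:5  s4:0  s5:0 → peak 7
C@2: s1:3  s2:5  s3:5  s4:4  s5:0 → peak 5
C@3: s1:3  s2:1  s3:5  s4:4  s5:4 → peak 5
Best is C@2, peak 5.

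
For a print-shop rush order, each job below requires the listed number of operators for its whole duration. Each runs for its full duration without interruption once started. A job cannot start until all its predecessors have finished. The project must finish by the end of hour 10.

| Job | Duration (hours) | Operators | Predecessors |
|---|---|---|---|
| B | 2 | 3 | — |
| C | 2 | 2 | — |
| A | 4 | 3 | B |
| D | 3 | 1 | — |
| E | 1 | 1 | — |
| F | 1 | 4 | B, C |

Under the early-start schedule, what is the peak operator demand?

8

Early-start schedule: B@1, C@1, A@3, D@1, E@1, F@3.
Load per hour: hour 1: 7, hour 2: 6, hour 3: 8, hour 4: 3, hour 5: 3, hour 6: 3, hour 7: 0, hour 8: 0, hour 9: 0, hour 10: 0.
Peak is 8.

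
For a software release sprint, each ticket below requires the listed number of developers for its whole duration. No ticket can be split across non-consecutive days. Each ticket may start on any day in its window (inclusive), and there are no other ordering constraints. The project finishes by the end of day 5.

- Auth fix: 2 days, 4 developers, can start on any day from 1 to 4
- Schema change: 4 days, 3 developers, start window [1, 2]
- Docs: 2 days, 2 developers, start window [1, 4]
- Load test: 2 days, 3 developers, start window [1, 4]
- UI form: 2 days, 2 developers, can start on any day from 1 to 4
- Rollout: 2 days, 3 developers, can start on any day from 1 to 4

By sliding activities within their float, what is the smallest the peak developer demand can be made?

Early-start (Auth fix@1, Schema change@1, Docs@1, Load test@1, UI form@1, Rollout@1) gives peak 17: d1:17  d2:17  d3:3  d4:3  d5:0.
Shift Docs→3, UI form→3, Rollout→3.
Schedule Auth fix@1, Schema change@1, Docs@3, Load test@1, UI form@3, Rollout@3: d1:10  d2:10  d3:10  d4:10  d5:0 — peak 10.

10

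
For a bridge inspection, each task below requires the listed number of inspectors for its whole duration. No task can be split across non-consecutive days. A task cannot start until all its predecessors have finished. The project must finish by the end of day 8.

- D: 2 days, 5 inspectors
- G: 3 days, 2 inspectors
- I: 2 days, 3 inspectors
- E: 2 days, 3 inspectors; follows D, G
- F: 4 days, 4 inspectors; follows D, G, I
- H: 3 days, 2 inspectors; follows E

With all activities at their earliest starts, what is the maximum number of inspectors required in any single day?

10

Early-start schedule: D@1, G@1, I@1, E@4, F@4, H@6.
Load per day: day 1: 10, day 2: 10, day 3: 2, day 4: 7, day 5: 7, day 6: 6, day 7: 6, day 8: 2.
Peak is 10.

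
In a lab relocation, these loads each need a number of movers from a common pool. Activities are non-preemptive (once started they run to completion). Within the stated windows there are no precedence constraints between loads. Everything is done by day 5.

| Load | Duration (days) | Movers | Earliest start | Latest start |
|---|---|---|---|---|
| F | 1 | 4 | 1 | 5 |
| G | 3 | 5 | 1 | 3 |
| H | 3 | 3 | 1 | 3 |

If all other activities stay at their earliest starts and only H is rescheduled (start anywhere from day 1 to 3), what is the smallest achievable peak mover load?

9

H@1: d1:12  d2:8  d3:8  d4:0  d5:0 → peak 12
H@2: d1:9  d2:8  d3:8  d4:3  d5:0 → peak 9
H@3: d1:9  d2:5  d3:8  d4:3  d5:3 → peak 9
Best is H@2, peak 9.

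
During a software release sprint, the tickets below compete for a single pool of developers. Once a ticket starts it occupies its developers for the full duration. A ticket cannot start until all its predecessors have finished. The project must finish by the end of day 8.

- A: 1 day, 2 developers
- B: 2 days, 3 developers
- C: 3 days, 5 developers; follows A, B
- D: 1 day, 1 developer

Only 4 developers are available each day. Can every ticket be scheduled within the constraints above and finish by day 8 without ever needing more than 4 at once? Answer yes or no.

no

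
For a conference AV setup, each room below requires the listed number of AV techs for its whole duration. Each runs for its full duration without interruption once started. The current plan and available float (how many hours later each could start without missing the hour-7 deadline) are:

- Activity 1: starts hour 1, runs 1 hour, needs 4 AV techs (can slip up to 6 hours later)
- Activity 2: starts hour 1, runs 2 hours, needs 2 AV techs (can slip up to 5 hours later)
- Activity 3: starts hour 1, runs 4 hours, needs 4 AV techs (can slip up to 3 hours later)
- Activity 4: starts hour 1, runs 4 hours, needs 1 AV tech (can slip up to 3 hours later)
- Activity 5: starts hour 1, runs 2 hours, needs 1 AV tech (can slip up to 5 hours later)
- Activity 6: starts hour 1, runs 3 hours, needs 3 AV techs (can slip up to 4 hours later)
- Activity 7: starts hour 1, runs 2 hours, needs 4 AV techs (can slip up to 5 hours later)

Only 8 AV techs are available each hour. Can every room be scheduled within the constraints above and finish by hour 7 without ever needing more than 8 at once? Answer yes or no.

Schedule Activity 1@1, Activity 2@1, Activity 3@2, Activity 4@1, Activity 5@3, Activity 6@5, Activity 7@6: h1:7  h2:7  h3:6  h4:6  h5:7  h6:7  h7:7 — peak 7 ≤ 8.

yes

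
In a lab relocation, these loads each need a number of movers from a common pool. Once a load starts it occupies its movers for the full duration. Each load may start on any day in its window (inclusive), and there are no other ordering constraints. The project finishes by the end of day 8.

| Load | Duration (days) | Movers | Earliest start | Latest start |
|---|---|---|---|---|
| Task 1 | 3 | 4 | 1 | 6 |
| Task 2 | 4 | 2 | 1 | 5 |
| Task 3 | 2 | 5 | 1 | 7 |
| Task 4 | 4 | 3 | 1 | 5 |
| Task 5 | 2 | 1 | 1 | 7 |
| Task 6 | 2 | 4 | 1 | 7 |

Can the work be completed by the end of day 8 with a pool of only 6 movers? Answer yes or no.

Total mover-days = 52; over 8 days the average is 52/8 > 6, so some day must exceed 6.

no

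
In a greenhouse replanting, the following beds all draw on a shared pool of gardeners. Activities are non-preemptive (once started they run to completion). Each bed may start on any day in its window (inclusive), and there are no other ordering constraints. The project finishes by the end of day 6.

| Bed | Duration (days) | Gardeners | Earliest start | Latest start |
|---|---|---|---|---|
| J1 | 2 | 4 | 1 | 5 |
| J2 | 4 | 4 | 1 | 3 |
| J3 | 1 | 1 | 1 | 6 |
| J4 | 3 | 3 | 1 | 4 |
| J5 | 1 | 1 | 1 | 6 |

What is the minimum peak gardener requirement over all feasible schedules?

Early-start (J1@1, J2@1, J3@1, J4@1, J5@1) gives peak 13: d1:13  d2:11  d3:7  d4:4  d5:0  d6:0.
Shift J2→3, J4→2.
Schedule J1@1, J2@3, J3@1, J4@2, J5@1: d1:6  d2:7  d3:7  d4:7  d5:4  d6:4 — peak 7.

7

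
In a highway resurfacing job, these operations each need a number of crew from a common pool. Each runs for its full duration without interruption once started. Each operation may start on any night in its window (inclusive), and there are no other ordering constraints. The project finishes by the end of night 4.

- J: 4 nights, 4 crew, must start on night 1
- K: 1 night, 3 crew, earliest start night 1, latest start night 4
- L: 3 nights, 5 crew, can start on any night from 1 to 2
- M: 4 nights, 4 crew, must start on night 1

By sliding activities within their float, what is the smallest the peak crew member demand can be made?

13

Early-start (J@1, K@1, L@1, M@1) gives peak 16: n1:16  n2:13  n3:13  n4:8.
Shift L→2.
Schedule J@1, K@1, L@2, M@1: n1:11  n2:13  n3:13  n4:13 — peak 13.
Total crew member-nights = 50 over 4 nights ⇒ peak ≥ ⌈50/4⌉ = 13, so 13 is optimal.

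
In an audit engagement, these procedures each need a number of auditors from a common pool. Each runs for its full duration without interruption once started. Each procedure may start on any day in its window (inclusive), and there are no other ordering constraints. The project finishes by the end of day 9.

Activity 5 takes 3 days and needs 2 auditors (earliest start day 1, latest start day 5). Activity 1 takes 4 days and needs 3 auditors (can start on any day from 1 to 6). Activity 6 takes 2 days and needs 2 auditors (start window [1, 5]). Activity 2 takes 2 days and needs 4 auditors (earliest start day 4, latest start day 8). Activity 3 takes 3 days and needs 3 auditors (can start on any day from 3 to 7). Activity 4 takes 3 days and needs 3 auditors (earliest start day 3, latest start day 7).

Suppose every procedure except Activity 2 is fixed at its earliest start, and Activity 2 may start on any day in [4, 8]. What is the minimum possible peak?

11

Activity 2@4: d1:7  d2:7  d3:11  d4:13  d5:10  d6:0  d7:0  d8:0  d9:0 → peak 13
Activity 2@5: d1:7  d2:7  d3:11  d4:9  d5:10  d6:4  d7:0  d8:0  d9:0 → peak 11
Activity 2@6: d1:7  d2:7  d3:11  d4:9  d5:6  d6:4  d7:4  d8:0  d9:0 → peak 11
Activity 2@7: d1:7  d2:7  d3:11  d4:9  d5:6  d6:0  d7:4  d8:4  d9:0 → peak 11
Activity 2@8: d1:7  d2:7  d3:11  d4:9  d5:6  d6:0  d7:0  d8:4  d9:4 → peak 11
Best is Activity 2@5, peak 11.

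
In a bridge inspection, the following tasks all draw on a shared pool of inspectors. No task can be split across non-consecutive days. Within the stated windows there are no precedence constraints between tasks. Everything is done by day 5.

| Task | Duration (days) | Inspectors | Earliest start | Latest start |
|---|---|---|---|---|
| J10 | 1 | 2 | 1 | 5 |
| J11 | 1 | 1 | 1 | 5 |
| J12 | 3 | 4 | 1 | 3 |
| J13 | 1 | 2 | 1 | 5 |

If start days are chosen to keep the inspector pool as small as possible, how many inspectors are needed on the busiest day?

Early-start (J10@1, J11@1, J12@1, J13@1) gives peak 9: d1:9  d2:4  d3:4  d4:0  d5:0.
Shift J12→2, J13→5.
Schedule J10@1, J11@1, J12@2, J13@5: d1:3  d2:4  d3:4  d4:4  d5:2 — peak 4.
Total inspector-days = 17 over 5 days ⇒ peak ≥ ⌈17/5⌉ = 4, so 4 is optimal.

4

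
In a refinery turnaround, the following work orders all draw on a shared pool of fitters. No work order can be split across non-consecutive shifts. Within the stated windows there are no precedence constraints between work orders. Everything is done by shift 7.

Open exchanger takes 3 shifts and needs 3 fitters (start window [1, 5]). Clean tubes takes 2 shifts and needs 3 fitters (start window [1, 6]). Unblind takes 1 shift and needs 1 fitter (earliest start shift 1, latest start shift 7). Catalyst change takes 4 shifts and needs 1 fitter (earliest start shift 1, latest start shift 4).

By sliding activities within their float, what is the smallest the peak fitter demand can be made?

Early-start (Open exchanger@1, Clean tubes@1, Unblind@1, Catalyst change@1) gives peak 8: s1:8  s2:7  s3:4  s4:1  s5:0  s6:0  s7:0.
Shift Clean tubes→4, Catalyst change→2.
Schedule Open exchanger@1, Clean tubes@4, Unblind@1, Catalyst change@2: s1:4  s2:4  s3:4  s4:4  s5:4  s6:0  s7:0 — peak 4.

4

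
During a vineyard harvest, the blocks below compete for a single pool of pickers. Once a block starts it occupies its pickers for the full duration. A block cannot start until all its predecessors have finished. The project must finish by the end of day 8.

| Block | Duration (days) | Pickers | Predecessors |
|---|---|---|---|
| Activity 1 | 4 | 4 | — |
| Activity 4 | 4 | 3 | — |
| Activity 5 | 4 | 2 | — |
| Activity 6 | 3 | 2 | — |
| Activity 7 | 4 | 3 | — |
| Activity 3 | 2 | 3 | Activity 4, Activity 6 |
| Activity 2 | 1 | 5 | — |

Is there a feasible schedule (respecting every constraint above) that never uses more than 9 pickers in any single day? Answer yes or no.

yes

Schedule Activity 1@1, Activity 4@1, Activity 5@4, Activity 6@1, Activity 7@5, Activity 3@5, Activity 2@8: d1:9  d2:9  d3:9  d4:9  d5:8  d6:8  d7:5  d8:8 — peak 9 ≤ 9.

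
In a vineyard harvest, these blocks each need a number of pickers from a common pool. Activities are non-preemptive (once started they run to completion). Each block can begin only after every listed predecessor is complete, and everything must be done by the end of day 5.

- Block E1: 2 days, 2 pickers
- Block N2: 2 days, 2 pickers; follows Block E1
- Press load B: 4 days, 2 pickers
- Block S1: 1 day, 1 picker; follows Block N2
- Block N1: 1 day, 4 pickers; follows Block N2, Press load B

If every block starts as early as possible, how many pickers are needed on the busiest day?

5

Early-start schedule: Block E1@1, Block N2@3, Press load B@1, Block S1@5, Block N1@5.
Load per day: day 1: 4, day 2: 4, day 3: 4, day 4: 4, day 5: 5.
Peak is 5.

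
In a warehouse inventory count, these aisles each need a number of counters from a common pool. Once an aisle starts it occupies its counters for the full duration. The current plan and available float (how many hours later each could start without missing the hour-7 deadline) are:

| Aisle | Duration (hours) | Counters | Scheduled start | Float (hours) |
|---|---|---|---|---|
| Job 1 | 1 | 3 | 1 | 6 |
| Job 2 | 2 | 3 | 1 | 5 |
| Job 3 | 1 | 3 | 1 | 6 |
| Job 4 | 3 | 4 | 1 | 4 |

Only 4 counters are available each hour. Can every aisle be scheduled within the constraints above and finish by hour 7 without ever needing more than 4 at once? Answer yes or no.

yes

Schedule Job 1@1, Job 2@2, Job 3@4, Job 4@5: h1:3  h2:3  h3:3  h4:3  h5:4  h6:4  h7:4 — peak 4 ≤ 4.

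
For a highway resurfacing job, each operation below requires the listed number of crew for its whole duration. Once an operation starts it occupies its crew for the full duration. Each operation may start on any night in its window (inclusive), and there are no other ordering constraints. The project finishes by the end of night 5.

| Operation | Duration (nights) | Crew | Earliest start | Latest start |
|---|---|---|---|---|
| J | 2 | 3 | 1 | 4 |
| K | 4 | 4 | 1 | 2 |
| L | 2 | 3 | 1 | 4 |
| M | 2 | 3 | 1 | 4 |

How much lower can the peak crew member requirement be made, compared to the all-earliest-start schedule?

Early-start peak: n1:13  n2:13  n3:4  n4:4  n5:0 ⇒ 13.
Leveled (J@1, K@1, L@1, M@3): n1:10  n2:10  n3:7  n4:7  n5:0 ⇒ 10.
Reduction 13 − 10 = 3.

3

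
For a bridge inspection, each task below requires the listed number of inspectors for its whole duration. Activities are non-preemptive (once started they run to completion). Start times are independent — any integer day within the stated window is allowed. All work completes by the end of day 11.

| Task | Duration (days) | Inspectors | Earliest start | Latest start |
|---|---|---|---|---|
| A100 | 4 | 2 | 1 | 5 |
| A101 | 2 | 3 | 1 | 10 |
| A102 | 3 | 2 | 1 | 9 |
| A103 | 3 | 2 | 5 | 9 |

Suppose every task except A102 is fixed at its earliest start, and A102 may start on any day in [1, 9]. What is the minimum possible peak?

5

A102@1: d1:7  d2:7  d3:4  d4:2  d5:2  d6:2  d7:2  d8:0  d9:0  d10:0  d11:0 → peak 7
A102@2: d1:5  d2:7  d3:4  d4:4  d5:2  d6:2  d7:2  d8:0  d9:0  d10:0  d11:0 → peak 7
A102@3: d1:5  d2:5  d3:4  d4:4  d5:4  d6:2  d7:2  d8:0  d9:0  d10:0  d11:0 → peak 5
A102@4: d1:5  d2:5  d3:2  d4:4  d5:4  d6:4  d7:2  d8:0  d9:0  d10:0  d11:0 → peak 5
A102@5: d1:5  d2:5  d3:2  d4:2  d5:4  d6:4  d7:4  d8:0  d9:0  d10:0  d11:0 → peak 5
A102@6: d1:5  d2:5  d3:2  d4:2  d5:2  d6:4  d7:4  d8:2  d9:0  d10:0  d11:0 → peak 5
A102@7: d1:5  d2:5  d3:2  d4:2  d5:2  d6:2  d7:4  d8:2  d9:2  d10:0  d11:0 → peak 5
A102@8: d1:5  d2:5  d3:2  d4:2  d5:2  d6:2  d7:2  d8:2  d9:2  d10:2  d11:0 → peak 5
A102@9: d1:5  d2:5  d3:2  d4:2  d5:2  d6:2  d7:2  d8:0  d9:2  d10:2  d11:2 → peak 5
Best is A102@3, peak 5.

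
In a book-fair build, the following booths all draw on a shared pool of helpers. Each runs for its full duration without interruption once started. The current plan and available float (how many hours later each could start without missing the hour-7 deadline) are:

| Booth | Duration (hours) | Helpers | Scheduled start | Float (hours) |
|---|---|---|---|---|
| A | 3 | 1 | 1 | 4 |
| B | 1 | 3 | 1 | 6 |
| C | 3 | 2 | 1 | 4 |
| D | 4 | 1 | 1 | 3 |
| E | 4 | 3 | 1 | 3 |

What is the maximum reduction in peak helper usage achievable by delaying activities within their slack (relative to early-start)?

Early-start peak: h1:10  h2:7  h3:7  h4:4  h5:0  h6:0  h7:0 ⇒ 10.
Leveled (A@1, B@1, C@5, D@1, E@2): h1:5  h2:5  h3:5  h4:4  h5:5  h6:2  h7:2 ⇒ 5.
Reduction 10 − 5 = 5.

5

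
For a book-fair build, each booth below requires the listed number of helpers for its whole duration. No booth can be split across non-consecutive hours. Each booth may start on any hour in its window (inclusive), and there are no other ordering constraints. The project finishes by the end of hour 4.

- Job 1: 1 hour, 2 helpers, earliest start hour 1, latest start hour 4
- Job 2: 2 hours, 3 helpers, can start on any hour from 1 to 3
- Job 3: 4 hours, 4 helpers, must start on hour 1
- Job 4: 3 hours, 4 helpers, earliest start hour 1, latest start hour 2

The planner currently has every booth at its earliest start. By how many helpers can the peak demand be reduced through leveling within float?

Early-start peak: h1:13  h2:11  h3:8  h4:4 ⇒ 13.
Leveled (Job 1@1, Job 2@1, Job 3@1, Job 4@2): h1:9  h2:11  h3:8  h4:8 ⇒ 11.
Reduction 13 − 11 = 2.

2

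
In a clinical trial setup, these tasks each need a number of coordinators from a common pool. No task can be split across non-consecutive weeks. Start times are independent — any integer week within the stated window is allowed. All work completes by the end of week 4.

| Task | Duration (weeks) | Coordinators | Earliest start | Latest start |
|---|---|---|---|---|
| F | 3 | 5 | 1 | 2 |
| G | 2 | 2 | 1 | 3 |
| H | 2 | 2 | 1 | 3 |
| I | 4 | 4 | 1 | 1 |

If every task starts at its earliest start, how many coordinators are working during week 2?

At early start, week 2 has: F, G, H, I.
Demand: 5 + 2 + 2 + 4 = 13.

13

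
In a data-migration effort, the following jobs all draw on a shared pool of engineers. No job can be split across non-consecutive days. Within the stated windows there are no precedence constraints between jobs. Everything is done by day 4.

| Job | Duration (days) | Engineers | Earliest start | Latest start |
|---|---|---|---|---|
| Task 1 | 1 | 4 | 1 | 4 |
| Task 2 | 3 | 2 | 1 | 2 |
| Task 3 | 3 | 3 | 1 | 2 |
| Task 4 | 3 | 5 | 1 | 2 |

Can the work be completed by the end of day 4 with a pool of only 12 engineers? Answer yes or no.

Schedule Task 1@1, Task 2@1, Task 3@1, Task 4@2: d1:9  d2:10  d3:10  d4:5 — peak 10 ≤ 12.

yes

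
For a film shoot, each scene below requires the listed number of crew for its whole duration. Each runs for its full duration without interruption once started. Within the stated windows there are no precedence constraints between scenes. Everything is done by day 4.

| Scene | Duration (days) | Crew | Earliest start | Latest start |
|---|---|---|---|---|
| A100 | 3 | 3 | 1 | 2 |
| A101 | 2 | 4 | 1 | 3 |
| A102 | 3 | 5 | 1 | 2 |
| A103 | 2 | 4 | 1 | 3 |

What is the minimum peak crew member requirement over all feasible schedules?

Early-start (A100@1, A101@1, A102@1, A103@1) gives peak 16: d1:16  d2:16  d3:8  d4:0.
Shift A103→3.
Schedule A100@1, A101@1, A102@1, A103@3: d1:12  d2:12  d3:12  d4:4 — peak 12.

12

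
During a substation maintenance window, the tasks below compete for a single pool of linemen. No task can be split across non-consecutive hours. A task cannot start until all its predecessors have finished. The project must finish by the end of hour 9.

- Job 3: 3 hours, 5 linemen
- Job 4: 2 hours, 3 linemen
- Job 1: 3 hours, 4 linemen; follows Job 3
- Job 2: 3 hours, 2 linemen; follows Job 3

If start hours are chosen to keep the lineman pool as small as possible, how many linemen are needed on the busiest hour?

5

Early-start (Job 3@1, Job 4@1, Job 1@4, Job 2@4) gives peak 8: h1:8  h2:8  h3:5  h4:6  h5:6  h6:6  h7:0  h8:0  h9:0.
Shift Job 4→4, Job 1→7.
Schedule Job 3@1, Job 4@4, Job 1@7, Job 2@4: h1:5  h2:5  h3:5  h4:5  h5:5  h6:2  h7:4  h8:4  h9:4 — peak 5.
Total lineman-hours = 39 over 9 hours ⇒ peak ≥ ⌈39/9⌉ = 5, so 5 is optimal.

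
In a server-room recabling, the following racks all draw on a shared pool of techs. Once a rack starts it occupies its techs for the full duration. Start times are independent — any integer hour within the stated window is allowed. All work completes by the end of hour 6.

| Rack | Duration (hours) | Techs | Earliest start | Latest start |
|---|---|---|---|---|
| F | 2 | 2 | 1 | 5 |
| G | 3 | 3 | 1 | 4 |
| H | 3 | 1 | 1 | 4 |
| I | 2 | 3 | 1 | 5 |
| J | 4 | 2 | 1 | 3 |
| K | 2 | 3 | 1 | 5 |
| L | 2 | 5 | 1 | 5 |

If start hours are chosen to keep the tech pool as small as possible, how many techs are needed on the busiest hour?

Early-start (F@1, G@1, H@1, I@1, J@1, K@1, L@1) gives peak 19: h1:19  h2:19  h3:6  h4:2  h5:0  h6:0.
Shift H→4, J→3, K→3, L→5.
Schedule F@1, G@1, H@4, I@1, J@3, K@3, L@5: h1:8  h2:8  h3:8  h4:6  h5:8  h6:8 — peak 8.
Total tech-hours = 46 over 6 hours ⇒ peak ≥ ⌈46/6⌉ = 8, so 8 is optimal.

8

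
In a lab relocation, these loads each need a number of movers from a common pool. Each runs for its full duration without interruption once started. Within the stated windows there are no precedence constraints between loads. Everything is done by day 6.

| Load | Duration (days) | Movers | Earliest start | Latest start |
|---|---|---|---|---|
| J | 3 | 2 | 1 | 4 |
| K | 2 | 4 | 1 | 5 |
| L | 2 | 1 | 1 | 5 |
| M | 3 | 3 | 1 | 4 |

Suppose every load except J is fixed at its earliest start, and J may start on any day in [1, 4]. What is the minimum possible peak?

8

J@1: d1:10  d2:10  d3:5  d4:0  d5:0  d6:0 → peak 10
J@2: d1:8  d2:10  d3:5  d4:2  d5:0  d6:0 → peak 10
J@3: d1:8  d2:8  d3:5  d4:2  d5:2  d6:0 → peak 8
J@4: d1:8  d2:8  d3:3  d4:2  d5:2  d6:2 → peak 8
Best is J@3, peak 8.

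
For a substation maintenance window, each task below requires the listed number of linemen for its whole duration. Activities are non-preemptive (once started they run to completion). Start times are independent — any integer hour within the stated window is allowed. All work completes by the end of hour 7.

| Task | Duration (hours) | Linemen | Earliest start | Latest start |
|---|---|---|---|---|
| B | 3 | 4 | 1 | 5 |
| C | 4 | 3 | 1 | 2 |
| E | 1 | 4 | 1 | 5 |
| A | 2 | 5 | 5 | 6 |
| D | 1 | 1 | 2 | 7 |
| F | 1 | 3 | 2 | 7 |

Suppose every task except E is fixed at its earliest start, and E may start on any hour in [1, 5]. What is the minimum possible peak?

E@1: h1:11  h2:11  h3:7  h4:3  h5:5  h6:5  h7:0 → peak 11
E@2: h1:7  h2:15  h3:7  h4:3  h5:5  h6:5  h7:0 → peak 15
E@3: h1:7  h2:11  h3:11  h4:3  h5:5  h6:5  h7:0 → peak 11
E@4: h1:7  h2:11  h3:7  h4:7  h5:5  h6:5  h7:0 → peak 11
E@5: h1:7  h2:11  h3:7  h4:3  h5:9  h6:5  h7:0 → peak 11
Best is E@1, peak 11.

11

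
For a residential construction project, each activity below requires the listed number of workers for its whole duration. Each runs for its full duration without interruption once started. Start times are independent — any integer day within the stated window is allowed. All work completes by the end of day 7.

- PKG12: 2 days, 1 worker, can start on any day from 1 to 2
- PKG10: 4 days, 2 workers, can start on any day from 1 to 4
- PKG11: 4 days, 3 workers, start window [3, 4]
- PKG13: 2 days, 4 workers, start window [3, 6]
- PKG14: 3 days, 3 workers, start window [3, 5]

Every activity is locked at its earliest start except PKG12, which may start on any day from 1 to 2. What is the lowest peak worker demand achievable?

12

PKG12@1: d1:3  d2:3  d3:12  d4:12  d5:6  d6:3  d7:0 → peak 12
PKG12@2: d1:2  d2:3  d3:13  d4:12  d5:6  d6:3  d7:0 → peak 13
Best is PKG12@1, peak 12.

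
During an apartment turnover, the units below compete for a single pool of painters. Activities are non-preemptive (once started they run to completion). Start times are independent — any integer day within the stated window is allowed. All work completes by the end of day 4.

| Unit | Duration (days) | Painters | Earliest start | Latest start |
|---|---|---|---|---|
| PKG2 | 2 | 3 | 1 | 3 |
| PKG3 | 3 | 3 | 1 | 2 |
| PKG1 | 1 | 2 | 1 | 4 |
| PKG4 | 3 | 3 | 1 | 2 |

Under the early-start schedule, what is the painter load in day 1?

11

At early start, day 1 has: PKG2, PKG3, PKG1, PKG4.
Demand: 3 + 3 + 2 + 3 = 11.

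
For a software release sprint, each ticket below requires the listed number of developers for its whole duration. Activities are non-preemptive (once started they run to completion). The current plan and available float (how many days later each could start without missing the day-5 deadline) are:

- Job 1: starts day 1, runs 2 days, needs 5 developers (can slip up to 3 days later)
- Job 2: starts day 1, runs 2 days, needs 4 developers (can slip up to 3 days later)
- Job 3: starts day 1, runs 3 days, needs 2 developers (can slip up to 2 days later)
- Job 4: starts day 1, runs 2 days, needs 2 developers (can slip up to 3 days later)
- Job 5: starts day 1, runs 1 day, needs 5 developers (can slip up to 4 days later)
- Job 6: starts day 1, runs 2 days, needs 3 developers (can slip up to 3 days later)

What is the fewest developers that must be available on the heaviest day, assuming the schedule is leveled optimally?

8

Early-start (Job 1@1, Job 2@1, Job 3@1, Job 4@1, Job 5@1, Job 6@1) gives peak 21: d1:21  d2:16  d3:2  d4:0  d5:0.
Shift Job 2→3, Job 3→3, Job 4→3, Job 5→5.
Schedule Job 1@1, Job 2@3, Job 3@3, Job 4@3, Job 5@5, Job 6@1: d1:8  d2:8  d3:8  d4:8  d5:7 — peak 8.
Total developer-days = 39 over 5 days ⇒ peak ≥ ⌈39/5⌉ = 8, so 8 is optimal.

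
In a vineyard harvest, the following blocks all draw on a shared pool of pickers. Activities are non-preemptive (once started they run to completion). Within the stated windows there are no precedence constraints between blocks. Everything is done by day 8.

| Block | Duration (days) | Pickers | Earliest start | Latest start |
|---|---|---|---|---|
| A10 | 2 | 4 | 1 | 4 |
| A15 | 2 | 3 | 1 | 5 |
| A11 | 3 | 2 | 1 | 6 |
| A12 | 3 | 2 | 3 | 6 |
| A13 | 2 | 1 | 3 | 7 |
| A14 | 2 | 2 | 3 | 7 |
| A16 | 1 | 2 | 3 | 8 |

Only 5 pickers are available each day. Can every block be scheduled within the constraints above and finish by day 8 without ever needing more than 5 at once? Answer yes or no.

Schedule A10@1, A15@3, A11@3, A12@5, A13@5, A14@6, A16@8: d1:4  d2:4  d3:5  d4:5  d5:5  d6:5  d7:4  d8:2 — peak 5 ≤ 5.

yes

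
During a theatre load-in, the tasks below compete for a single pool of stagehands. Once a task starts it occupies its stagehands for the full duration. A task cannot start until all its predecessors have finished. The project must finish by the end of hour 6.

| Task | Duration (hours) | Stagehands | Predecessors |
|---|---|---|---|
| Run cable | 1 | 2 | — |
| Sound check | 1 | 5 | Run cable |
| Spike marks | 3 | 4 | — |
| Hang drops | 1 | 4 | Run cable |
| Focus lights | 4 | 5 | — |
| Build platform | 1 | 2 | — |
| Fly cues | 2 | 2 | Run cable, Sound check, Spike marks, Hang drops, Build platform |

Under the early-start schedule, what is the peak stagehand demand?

Early-start schedule: Run cable@1, Sound check@2, Spike marks@1, Hang drops@2, Focus lights@1, Build platform@1, Fly cues@4.
Load per hour: hour 1: 13, hour 2: 18, hour 3: 9, hour 4: 7, hour 5: 2, hour 6: 0.
Peak is 18.

18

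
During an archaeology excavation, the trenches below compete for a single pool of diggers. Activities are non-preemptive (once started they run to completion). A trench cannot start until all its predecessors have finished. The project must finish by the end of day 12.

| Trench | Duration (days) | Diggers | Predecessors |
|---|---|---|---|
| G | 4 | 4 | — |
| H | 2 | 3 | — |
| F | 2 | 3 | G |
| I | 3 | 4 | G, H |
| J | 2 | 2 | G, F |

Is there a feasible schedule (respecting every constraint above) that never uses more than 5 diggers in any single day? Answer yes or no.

yes

Schedule G@1, H@7, F@5, I@9, J@7: d1:4  d2:4  d3:4  d4:4  d5:3  d6:3  d7:5  d8:5  d9:4  d10:4  d11:4  d12:0 — peak 5 ≤ 5.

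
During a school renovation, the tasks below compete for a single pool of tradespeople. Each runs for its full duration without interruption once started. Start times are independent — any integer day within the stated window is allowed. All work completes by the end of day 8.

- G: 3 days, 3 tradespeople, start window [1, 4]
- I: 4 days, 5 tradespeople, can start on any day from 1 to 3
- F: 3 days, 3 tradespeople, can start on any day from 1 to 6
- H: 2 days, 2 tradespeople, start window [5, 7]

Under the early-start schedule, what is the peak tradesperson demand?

Early-start schedule: G@1, I@1, F@1, H@5.
Load per day: day 1: 11, day 2: 11, day 3: 11, day 4: 5, day 5: 2, day 6: 2, day 7: 0, day 8: 0.
Peak is 11.

11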